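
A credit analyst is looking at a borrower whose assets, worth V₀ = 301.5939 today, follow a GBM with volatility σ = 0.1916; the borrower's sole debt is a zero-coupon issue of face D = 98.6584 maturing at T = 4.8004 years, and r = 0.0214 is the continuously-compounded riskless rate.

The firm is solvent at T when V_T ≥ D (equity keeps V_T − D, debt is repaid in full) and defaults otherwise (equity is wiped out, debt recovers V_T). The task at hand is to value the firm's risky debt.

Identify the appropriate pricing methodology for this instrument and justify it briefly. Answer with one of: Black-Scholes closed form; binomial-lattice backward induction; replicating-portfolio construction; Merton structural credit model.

Key observation: the question is about default risk generated by asset-value dynamics against a debt face of 98.6584 — the structural framework prices exactly that.

framework: Merton structural credit model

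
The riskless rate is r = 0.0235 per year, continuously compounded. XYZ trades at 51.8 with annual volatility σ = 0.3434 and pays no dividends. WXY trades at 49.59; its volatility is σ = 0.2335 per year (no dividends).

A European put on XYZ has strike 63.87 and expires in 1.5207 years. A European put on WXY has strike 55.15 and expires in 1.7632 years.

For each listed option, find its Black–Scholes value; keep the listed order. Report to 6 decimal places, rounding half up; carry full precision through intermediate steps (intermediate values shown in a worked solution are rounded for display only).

price(XYZ put K=63.87) = 15.199096
price(WXY put K=55.15) = 8.111247

[XYZ put K=63.87]
σ√T = 0.3434·√1.5207 = 0.423469
d₁ = (ln(S/K) + (r+σ²/2)T) / (σ√T) = (ln(51.8/63.87) + (0.0235+0.3434²/2)·1.5207) / 0.423469 = (-0.209460 + 0.125400) / 0.423469 = -0.198503
d₂ = d₁ − σ√T = -0.198503 − 0.423469 = -0.621973
e^{−rT} = 0.964895
N(−d₁) = 0.578674,  N(−d₂) = 0.733020
price = K·e^{−rT}·N(−d₂) − S·N(−d₁) = 45.174423 − 29.975327 = 15.199096
[WXY put K=55.15]
σ√T = 0.2335·√1.7632 = 0.310054
d₁ = (ln(S/K) + (r+σ²/2)T) / (σ√T) = (ln(49.59/55.15) + (0.0235+0.2335²/2)·1.7632) / 0.310054 = (-0.106268 + 0.089502) / 0.310054 = -0.054073
d₂ = d₁ − σ√T = -0.054073 − 0.310054 = -0.364127
e^{−rT} = 0.959412
N(−d₁) = 0.521561,  N(−d₂) = 0.642118
price = K·e^{−rT}·N(−d₂) − S·N(−d₁) = 33.975479 − 25.864233 = 8.111247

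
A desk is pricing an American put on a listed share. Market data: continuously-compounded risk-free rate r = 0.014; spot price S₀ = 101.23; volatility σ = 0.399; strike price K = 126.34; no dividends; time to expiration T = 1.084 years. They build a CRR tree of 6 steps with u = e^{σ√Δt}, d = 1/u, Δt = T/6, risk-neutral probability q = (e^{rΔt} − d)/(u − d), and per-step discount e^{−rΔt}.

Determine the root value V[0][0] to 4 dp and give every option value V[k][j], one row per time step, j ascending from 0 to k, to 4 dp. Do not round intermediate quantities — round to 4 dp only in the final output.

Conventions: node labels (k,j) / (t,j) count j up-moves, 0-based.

params: Δt=0.18067 u=1.18482 d=0.84401 q=0.46513 e^(-rΔt)=0.99747
t_6 payoffs: 89.7481 74.9719 54.2290 25.1100 0.0000 0.0000 0.0000
k=5: node(5,0) S=43.3550 payoff=82.9850 vs cont=82.6658 → 82.9850 [stop]  node(5,1) S=60.8622 payoff=65.4778 vs cont=65.1587 → 65.4778 [stop]  node(5,2) S=85.4388 payoff=40.9012 vs cont=40.5820 → 40.9012 [stop]  node(5,3) S=119.9398 payoff=6.4002 vs cont=13.3966 → 13.3966 [wait]  node(5,4) S=168.3725 payoff=0.0000 vs cont=0.0000 → 0.0000 [wait]  node(5,5) S=236.3628 payoff=0.0000 vs cont=0.0000 → 0.0000 [wait]
k=4: node(4,0) S=51.3681 payoff=74.9719 vs cont=74.6528 → 74.9719 [stop]  node(4,1) S=72.1110 payoff=54.2290 vs cont=53.9099 → 54.2290 [stop]  node(4,2) S=101.2300 payoff=25.1100 vs cont=28.0369 → 28.0369 [wait]  node(4,3) S=142.1076 payoff=0.0000 vs cont=7.1473 → 7.1473 [wait]  node(4,4) S=199.4919 payoff=0.0000 vs cont=0.0000 → 0.0000 [wait]
k=3: node(3,0) S=60.8622 payoff=65.4778 vs cont=65.1587 → 65.4778 [stop]  node(3,1) S=85.4388 payoff=40.9012 vs cont=41.9400 → 41.9400 [wait]  node(3,2) S=119.9398 payoff=6.4002 vs cont=18.2741 → 18.2741 [wait]  node(3,3) S=168.3725 payoff=0.0000 vs cont=3.8132 → 3.8132 [wait]
k=2: node(2,0) S=72.1110 payoff=54.2290 vs cont=54.3918 → 54.3918 [wait]  node(2,1) S=101.2300 payoff=25.1100 vs cont=30.8541 → 30.8541 [wait]  node(2,2) S=142.1076 payoff=0.0000 vs cont=11.5187 → 11.5187 [wait]
k=1: node(1,0) S=85.4388 payoff=40.9012 vs cont=43.3339 → 43.3339 [wait]  node(1,1) S=119.9398 payoff=6.4002 vs cont=21.8053 → 21.8053 [wait]
k=0: node(0,0) S=101.2300 payoff=25.1100 vs cont=33.2361 → 33.2361 [wait]

price = 33.2361
tree:
33.2361
43.3339 21.8053
54.3918 30.8541 11.5187
65.4778 41.9400 18.2741 3.8132
74.9719 54.2290 28.0369 7.1473 0.0000
82.9850 65.4778 40.9012 13.3966 0.0000 0.0000
89.7481 74.9719 54.2290 25.1100 0.0000 0.0000 0.0000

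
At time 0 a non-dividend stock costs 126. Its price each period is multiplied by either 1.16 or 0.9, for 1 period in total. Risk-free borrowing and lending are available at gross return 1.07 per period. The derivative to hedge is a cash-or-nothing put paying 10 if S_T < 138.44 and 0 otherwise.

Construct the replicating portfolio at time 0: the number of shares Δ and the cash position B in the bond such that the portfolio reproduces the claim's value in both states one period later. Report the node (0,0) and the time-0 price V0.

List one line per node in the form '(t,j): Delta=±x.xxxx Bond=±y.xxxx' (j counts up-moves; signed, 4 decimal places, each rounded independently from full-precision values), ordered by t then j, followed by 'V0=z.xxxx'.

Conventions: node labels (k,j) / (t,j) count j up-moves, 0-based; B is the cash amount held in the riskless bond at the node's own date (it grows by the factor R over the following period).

(0,0): Delta=-0.3053 Bond=41.6966
V0=3.2351

Risk-neutral probability p* = (R−d)/(u−d) = (1.07−0.9)/(1.16−0.9) = 0.6538.
Expiry values: V(1,0)=10.0000, V(1,1)=0.0000
  t=0,j=0: stock 126.0000 → up 146.1600 (V=0.0000), down 113.4000 (V=10.0000). Price 3.2351; hedge Δ=-0.3053, bond B=41.6966.
As a check, the time-0 holding Δ(0,0)·S0 + B(0,0) comes to 3.2351 — exactly V0.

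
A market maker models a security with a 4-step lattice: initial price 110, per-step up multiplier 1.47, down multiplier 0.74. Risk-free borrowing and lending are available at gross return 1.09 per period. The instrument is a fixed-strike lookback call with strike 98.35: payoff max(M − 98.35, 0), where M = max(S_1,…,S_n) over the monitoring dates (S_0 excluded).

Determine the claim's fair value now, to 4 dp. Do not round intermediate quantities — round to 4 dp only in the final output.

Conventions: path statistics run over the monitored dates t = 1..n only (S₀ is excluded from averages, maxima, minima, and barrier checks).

Set p* = 0.4795 (from d < R < u); the path-dependent value is the discounted p*-expectation over all price paths.
Enumerate all 2^4 = 16 price paths (U = up ×1.47, D = down ×0.74); each path with k up-moves has probability p*^k·(1−p*)^(4−k).
DDDD: M=81.4000, payoff=0.0000, prob=0.073425
UDDD: M=161.7000, payoff=63.3500, prob=0.067628
DUDD: M=119.6580, payoff=21.3080, prob=0.067628
UUDD: M=237.6990, payoff=139.3490, prob=0.062289
DDUD: M=88.5469, payoff=0.0000, prob=0.067628
UDUD: M=175.8973, payoff=77.5473, prob=0.062289
DUUD: M=175.8973, payoff=77.5473, prob=0.062289
UUUD: M=349.4175, payoff=251.0675, prob=0.057372
DDDU: M=81.4000, payoff=0.0000, prob=0.067628
UDDU: M=161.7000, payoff=63.3500, prob=0.062289
DUDU: M=130.1640, payoff=31.8140, prob=0.062289
UUDU: M=258.5690, payoff=160.2190, prob=0.057372
DDUU: M=130.1640, payoff=31.8140, prob=0.062289
UDUU: M=258.5690, payoff=160.2190, prob=0.057372
DUUU: M=258.5690, payoff=160.2190, prob=0.057372
UUUU: M=513.6438, payoff=415.2938, prob=0.052842
Price = Σ prob·payoff / R^4 = 95.900379 / 1.411582 = 67.9382

price = 67.9382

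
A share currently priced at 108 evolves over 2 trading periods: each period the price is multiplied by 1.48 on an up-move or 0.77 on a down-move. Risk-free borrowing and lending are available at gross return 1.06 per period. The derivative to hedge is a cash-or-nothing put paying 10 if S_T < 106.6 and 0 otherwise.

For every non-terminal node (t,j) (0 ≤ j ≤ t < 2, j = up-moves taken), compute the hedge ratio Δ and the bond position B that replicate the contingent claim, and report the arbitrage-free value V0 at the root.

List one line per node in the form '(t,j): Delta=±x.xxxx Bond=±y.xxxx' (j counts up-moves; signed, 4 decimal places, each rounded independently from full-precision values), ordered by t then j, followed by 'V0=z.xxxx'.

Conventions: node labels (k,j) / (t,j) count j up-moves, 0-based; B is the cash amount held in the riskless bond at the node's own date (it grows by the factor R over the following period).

(0,0): Delta=-0.0728 Bond=10.9744
(1,0): Delta=-0.1694 Bond=19.6652
(1,1): Delta=0.0000 Bond=0.0000
V0=3.1144

Risk-neutral probability p* = (R−d)/(u−d) = (1.06−0.77)/(1.48−0.77) = 0.4085.
Payoffs at expiry: V(2,0)=10.0000, V(2,1)=0.0000, V(2,2)=0.0000
Node (1,0) S=83.1600: V=(p*·0.0000+(1−p*)·10.0000)/1.06=5.5807; Δ=(0.0000−10.0000)/(123.0768−64.0332)=-0.1694; B=V−Δ·S=19.6652
Node (1,1) S=159.8400: V=(p*·0.0000+(1−p*)·0.0000)/1.06=0.0000; Δ=(0.0000−0.0000)/(236.5632−123.0768)=0.0000; B=V−Δ·S=0.0000
Node (0,0) S=108.0000: V=(p*·0.0000+(1−p*)·5.5807)/1.06=3.1144; Δ=(0.0000−5.5807)/(159.8400−83.1600)=-0.0728; B=V−Δ·S=10.9744
As a check, the time-0 holding Δ(0,0)·S0 + B(0,0) comes to 3.1144 — exactly V0.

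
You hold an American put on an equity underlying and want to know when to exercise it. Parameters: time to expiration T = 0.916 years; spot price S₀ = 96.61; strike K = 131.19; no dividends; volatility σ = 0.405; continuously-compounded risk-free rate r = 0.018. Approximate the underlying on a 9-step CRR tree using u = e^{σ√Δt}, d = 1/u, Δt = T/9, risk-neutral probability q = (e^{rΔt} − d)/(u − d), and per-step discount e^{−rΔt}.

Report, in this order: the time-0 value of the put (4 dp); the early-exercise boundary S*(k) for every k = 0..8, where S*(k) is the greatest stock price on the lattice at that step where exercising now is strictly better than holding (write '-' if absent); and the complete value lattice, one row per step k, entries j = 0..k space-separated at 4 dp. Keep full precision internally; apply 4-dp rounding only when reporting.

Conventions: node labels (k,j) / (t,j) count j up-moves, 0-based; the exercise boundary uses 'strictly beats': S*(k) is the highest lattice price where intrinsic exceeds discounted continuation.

price = 38.8373
boundary = - - - 65.5665 74.6097 65.5665 74.6097 84.9002 96.6100
tree:
38.8373
47.5690 29.3295
56.6571 37.7006 20.1838
65.6235 46.9586 27.6063 12.0521
73.5706 56.5803 36.4978 17.8783 5.6545
80.5544 65.6235 46.4195 25.6646 9.3352 1.6051
86.6918 73.5706 56.5803 35.3604 15.0395 3.0620 0.0000
92.0853 80.5544 65.6235 46.2898 23.4084 5.8410 0.0000 0.0000
96.8251 86.6918 73.5706 56.5803 34.5800 11.1424 0.0000 0.0000 0.0000
100.9903 92.0853 80.5544 65.6235 46.2898 21.2552 0.0000 0.0000 0.0000 0.0000

Δt=0.10178, u=1.13792, d=0.87879, q=0.47482, disc=e^(-rΔt)=0.99817
k=9 terminal: V=max(K-S,0) → 100.9903 92.0853 80.5544 65.6235 46.2898 21.2552 0.0000 0.0000 0.0000 0.0000
k=8: j=0 S=34.3649 intr=96.8251 cont=96.5849 V=96.8251[EX]; j=1 S=44.4982 intr=86.6918 cont=86.4517 V=86.6918[EX]; j=2 S=57.6194 intr=73.5706 cont=73.3305 V=73.5706[EX]; j=3 S=74.6097 intr=56.5803 cont=56.3401 V=56.5803[EX]; j=4 S=96.6100 intr=34.5800 cont=34.3399 V=34.5800[EX]; j=5 S=125.0975 intr=6.0925 cont=11.1424 V=11.1424[hold]; j=6 S=161.9852 intr=0.0000 cont=0.0000 V=0.0000[hold]; j=7 S=209.7500 intr=0.0000 cont=0.0000 V=0.0000[hold]; j=8 S=271.5992 intr=0.0000 cont=0.0000 V=0.0000[hold]  S*(8)=96.6100
k=7: j=0 S=39.1047 intr=92.0853 cont=91.8452 V=92.0853[EX]; j=1 S=50.6356 intr=80.5544 cont=80.3143 V=80.5544[EX]; j=2 S=65.5665 intr=65.6235 cont=65.3834 V=65.6235[EX]; j=3 S=84.9002 intr=46.2898 cont=46.0497 V=46.2898[EX]; j=4 S=109.9348 intr=21.2552 cont=23.4084 V=23.4084[hold]; j=5 S=142.3515 intr=0.0000 cont=5.8410 V=5.8410[hold]; j=6 S=184.3268 intr=0.0000 cont=0.0000 V=0.0000[hold]; j=7 S=238.6795 intr=0.0000 cont=0.0000 V=0.0000[hold]  S*(7)=84.9002
k=6: j=0 S=44.4982 intr=86.6918 cont=86.4517 V=86.6918[EX]; j=1 S=57.6194 intr=73.5706 cont=73.3305 V=73.5706[EX]; j=2 S=74.6097 intr=56.5803 cont=56.3401 V=56.5803[EX]; j=3 S=96.6100 intr=34.5800 cont=35.3604 V=35.3604[hold]; j=4 S=125.0975 intr=6.0925 cont=15.0395 V=15.0395[hold]; j=5 S=161.9852 intr=0.0000 cont=3.0620 V=3.0620[hold]; j=6 S=209.7500 intr=0.0000 cont=0.0000 V=0.0000[hold]  S*(6)=74.6097
k=5: j=0 S=50.6356 intr=80.5544 cont=80.3143 V=80.5544[EX]; j=1 S=65.5665 intr=65.6235 cont=65.3834 V=65.6235[EX]; j=2 S=84.9002 intr=46.2898 cont=46.4195 V=46.4195[hold]; j=3 S=109.9348 intr=21.2552 cont=25.6646 V=25.6646[hold]; j=4 S=142.3515 intr=0.0000 cont=9.3352 V=9.3352[hold]; j=5 S=184.3268 intr=0.0000 cont=1.6051 V=1.6051[hold]  S*(5)=65.5665
k=4: j=0 S=57.6194 intr=73.5706 cont=73.3305 V=73.5706[EX]; j=1 S=74.6097 intr=56.5803 cont=56.4016 V=56.5803[EX]; j=2 S=96.6100 intr=34.5800 cont=36.4978 V=36.4978[hold]; j=3 S=125.0975 intr=6.0925 cont=17.8783 V=17.8783[hold]; j=4 S=161.9852 intr=0.0000 cont=5.6545 V=5.6545[hold]  S*(4)=74.6097
k=3: j=0 S=65.5665 intr=65.6235 cont=65.3834 V=65.6235[EX]; j=1 S=84.9002 intr=46.2898 cont=46.9586 V=46.9586[hold]; j=2 S=109.9348 intr=21.2552 cont=27.6063 V=27.6063[hold]; j=3 S=142.3515 intr=0.0000 cont=12.0521 V=12.0521[hold]  S*(3)=65.5665
k=2: j=0 S=74.6097 intr=56.5803 cont=56.6571 V=56.6571[hold]; j=1 S=96.6100 intr=34.5800 cont=37.7006 V=37.7006[hold]; j=2 S=125.0975 intr=6.0925 cont=20.1838 V=20.1838[hold]  S*(2)=-
k=1: j=0 S=84.9002 intr=46.2898 cont=47.5690 V=47.5690[hold]; j=1 S=109.9348 intr=21.2552 cont=29.3295 V=29.3295[hold]  S*(1)=-
k=0: j=0 S=96.6100 intr=34.5800 cont=38.8373 V=38.8373[hold]  S*(0)=-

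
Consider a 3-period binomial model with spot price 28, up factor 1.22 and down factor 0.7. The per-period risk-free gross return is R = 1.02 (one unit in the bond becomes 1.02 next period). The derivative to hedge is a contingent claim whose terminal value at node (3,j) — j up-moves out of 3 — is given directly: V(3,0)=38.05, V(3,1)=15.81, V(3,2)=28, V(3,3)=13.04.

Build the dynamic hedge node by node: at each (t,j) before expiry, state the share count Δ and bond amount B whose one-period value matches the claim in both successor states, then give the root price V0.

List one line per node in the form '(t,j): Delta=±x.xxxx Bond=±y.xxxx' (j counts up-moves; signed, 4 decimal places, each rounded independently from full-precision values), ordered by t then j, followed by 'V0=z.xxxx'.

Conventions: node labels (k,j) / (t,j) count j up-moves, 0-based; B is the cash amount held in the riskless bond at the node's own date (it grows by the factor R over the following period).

(0,0): Delta=-0.2102 Bond=26.3884
(1,0): Delta=-0.1012 Bond=24.7793
(1,1): Delta=-0.2493 Bond=28.2517
(2,0): Delta=-3.1173 Bond=66.6554
(2,1): Delta=0.9804 Bond=-0.5879
(2,2): Delta=-0.6903 Bond=47.1946
V0=20.5015

No-arbitrage ⇒ martingale measure with p* = (R−d)/(u−d) = 0.6154.
Payoffs at expiry: V(3,0)=38.0500, V(3,1)=15.8100, V(3,2)=28.0000, V(3,3)=13.0400
Node (2,0) S=13.7200: V=(p*·15.8100+(1−p*)·38.0500)/1.02=23.8861; Δ=(15.8100−38.0500)/(16.7384−9.6040)=-3.1173; B=V−Δ·S=66.6554
Node (2,1) S=23.9120: V=(p*·28.0000+(1−p*)·15.8100)/1.02=22.8544; Δ=(28.0000−15.8100)/(29.1726−16.7384)=0.9804; B=V−Δ·S=-0.5879
Node (2,2) S=41.6752: V=(p*·13.0400+(1−p*)·28.0000)/1.02=18.4253; Δ=(13.0400−28.0000)/(50.8437−29.1726)=-0.6903; B=V−Δ·S=47.1946
Node (1,0) S=19.6000: V=(p*·22.8544+(1−p*)·23.8861)/1.02=22.7953; Δ=(22.8544−23.8861)/(23.9120−13.7200)=-0.1012; B=V−Δ·S=24.7793
Node (1,1) S=34.1600: V=(p*·18.4253+(1−p*)·22.8544)/1.02=19.7342; Δ=(18.4253−22.8544)/(41.6752−23.9120)=-0.2493; B=V−Δ·S=28.2517
Node (0,0) S=28.0000: V=(p*·19.7342+(1−p*)·22.7953)/1.02=20.5015; Δ=(19.7342−22.7953)/(34.1600−19.6000)=-0.2102; B=V−Δ·S=26.3884
Verification: the root portfolio costs Δ(0,0)·S0 + B(0,0) = 20.5015, matching V0.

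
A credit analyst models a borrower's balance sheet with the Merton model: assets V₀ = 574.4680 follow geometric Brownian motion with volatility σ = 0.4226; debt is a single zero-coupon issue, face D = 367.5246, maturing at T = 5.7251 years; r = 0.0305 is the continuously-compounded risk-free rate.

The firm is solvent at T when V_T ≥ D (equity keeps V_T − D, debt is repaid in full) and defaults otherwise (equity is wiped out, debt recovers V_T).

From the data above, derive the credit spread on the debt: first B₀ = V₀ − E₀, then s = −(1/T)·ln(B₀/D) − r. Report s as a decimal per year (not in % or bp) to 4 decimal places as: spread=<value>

Work the structural quantities from V₀ = 574.4680 against face 367.5246:
d₁ = [ln(V₀/D) + (r + σ²/2)T] / (σ√T)
   = [ln(574.4680/367.5246) + (0.0305 + 0.5·0.4226²)·5.7251] / (0.4226·√5.7251)
   = [0.446654 + 0.685841] / 1.011163 = 1.119993
d₂ = d₁ − σ√T = 1.119993 − 1.011163 = 0.108830
N(d₁) = 0.868642,  N(d₂) = 0.543331,  e^(−rT) = 0.839780
E₀ = V₀·N(d₁) − D·e^(−rT)·N(d₂)
   = 574.4680·0.868642 − 367.5246·0.839780·0.543331 = 331.313137
B₀ = V₀ − E₀ = 574.4680 − 331.313137 = 243.154863
spread = −(1/T)·ln(B₀/D) − r = −(1/5.7251)·ln(243.154863/367.5246) − 0.0305 = 0.04165450

spread=0.0417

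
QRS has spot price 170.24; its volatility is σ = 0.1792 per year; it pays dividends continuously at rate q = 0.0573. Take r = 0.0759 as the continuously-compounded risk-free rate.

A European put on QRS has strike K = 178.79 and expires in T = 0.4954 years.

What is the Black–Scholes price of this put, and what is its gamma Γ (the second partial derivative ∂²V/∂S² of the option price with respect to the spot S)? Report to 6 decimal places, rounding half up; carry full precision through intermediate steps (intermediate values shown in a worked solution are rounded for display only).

price = 12.266494
Γ = 0.017493

σ√T = 0.1792·√0.4954 = 0.126129
d₁ = (ln(S/K) + (r−q+σ²/2)T) / (σ√T) = (ln(170.24/178.79) + (0.0759−0.0573+0.1792²/2)·0.4954) / 0.126129 = (-0.049003 + 0.017169) / 0.126129 = -0.252392
d₂ = d₁ − σ√T = -0.252392 − 0.126129 = -0.378521
e^{−rT} = 0.963097
e^{−qT} = 0.972013
N(−d₁) = 0.599631,  N(−d₂) = 0.647478
Put price V = K·e^{−rT}·N(−d₂) − S·e^{−qT}·N(−d₁) = 111.490669 − 99.224175 = 12.266494
φ(d₁) = (1/√(2π))·e^{−d₁²/2} = 0.386436
Γ = e^{−qT}·φ(d₁) / (S·σ·√T) = 0.017493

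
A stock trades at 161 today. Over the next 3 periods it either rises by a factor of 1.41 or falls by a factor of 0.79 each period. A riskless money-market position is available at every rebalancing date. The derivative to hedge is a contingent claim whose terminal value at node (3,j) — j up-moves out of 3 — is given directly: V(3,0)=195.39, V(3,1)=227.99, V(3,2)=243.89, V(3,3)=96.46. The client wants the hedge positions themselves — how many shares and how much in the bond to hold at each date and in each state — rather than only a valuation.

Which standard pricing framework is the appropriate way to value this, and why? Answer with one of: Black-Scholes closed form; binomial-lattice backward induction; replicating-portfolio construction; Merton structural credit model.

framework: replicating-portfolio construction

Key observation: since the answer must list Δ and B at each node of the 1.41/0.79 lattice on 161, the replicating-portfolio method — solving the two-state system at every node — is the one that applies.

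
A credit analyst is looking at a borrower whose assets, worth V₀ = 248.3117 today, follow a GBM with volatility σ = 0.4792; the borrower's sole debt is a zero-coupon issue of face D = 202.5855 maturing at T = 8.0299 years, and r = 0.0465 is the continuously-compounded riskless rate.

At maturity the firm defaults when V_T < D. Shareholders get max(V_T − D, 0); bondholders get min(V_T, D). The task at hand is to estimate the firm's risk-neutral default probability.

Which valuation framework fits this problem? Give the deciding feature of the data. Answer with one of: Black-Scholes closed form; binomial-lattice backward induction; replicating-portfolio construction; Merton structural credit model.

framework: Merton structural credit model

Key observation: with the firm-asset dynamics (V₀ = 248.3117) and a single zero-coupon liability of face 202.5855 given, debt value, spread, and default probability all derive from the option view of the balance sheet.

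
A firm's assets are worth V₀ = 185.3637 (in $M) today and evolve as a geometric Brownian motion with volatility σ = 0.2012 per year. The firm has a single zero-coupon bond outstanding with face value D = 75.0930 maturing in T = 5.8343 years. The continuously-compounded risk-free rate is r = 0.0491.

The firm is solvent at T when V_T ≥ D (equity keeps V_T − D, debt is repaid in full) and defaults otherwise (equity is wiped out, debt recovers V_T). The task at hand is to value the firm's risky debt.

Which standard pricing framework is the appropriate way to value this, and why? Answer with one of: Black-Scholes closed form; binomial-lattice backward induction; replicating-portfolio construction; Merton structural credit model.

framework: Merton structural credit model

Key observation: the asked-for credit quantity lives on the firm's capital structure — asset value, asset volatility, debt face 75.0930 — which is the structural model's domain.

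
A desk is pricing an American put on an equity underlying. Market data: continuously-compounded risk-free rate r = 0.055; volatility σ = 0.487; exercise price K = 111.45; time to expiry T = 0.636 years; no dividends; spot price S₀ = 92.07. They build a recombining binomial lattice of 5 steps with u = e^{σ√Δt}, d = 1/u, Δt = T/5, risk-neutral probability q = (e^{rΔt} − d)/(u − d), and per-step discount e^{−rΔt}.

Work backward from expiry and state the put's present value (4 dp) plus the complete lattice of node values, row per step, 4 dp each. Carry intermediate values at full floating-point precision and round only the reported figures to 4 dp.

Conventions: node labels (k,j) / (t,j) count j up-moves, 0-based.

price = 24.9690
tree:
24.9690
34.8484 14.4957
46.3990 22.6865 5.7211
56.7709 34.0598 10.5403 0.5171
65.4890 46.3990 19.3800 0.9953 0.0000
72.8171 56.7709 34.0598 1.9156 0.0000 0.0000

Δt=0.12720  u=1.18969  d=0.84056  q=0.47680  discount=0.99303
step 5 (expiry): payoffs max(K−S,0) = 72.8171 56.7709 34.0598 1.9156 0.0000 0.0000
k=4: (k=4,j=0): S=45.9610, K−S=65.4890, hold=64.7120 ⇒ V=65.4890 exercise | (k=4,j=1): S=65.0510, K−S=46.3990, hold=45.6221 ⇒ V=46.3990 exercise | (k=4,j=2): S=92.0700, K−S=19.3800, hold=18.6030 ⇒ V=19.3800 exercise | (k=4,j=3): S=130.3114, K−S=0.0000, hold=0.9953 ⇒ V=0.9953 continue | (k=4,j=4): S=184.4365, K−S=0.0000, hold=0.0000 ⇒ V=0.0000 continue
k=3: (k=3,j=0): S=54.6791, K−S=56.7709, hold=55.9939 ⇒ V=56.7709 exercise | (k=3,j=1): S=77.3902, K−S=34.0598, hold=33.2828 ⇒ V=34.0598 exercise | (k=3,j=2): S=109.5344, K−S=1.9156, hold=10.5403 ⇒ V=10.5403 continue | (k=3,j=3): S=155.0297, K−S=0.0000, hold=0.5171 ⇒ V=0.5171 continue
k=2: (k=2,j=0): S=65.0510, K−S=46.3990, hold=45.6221 ⇒ V=46.3990 exercise | (k=2,j=1): S=92.0700, K−S=19.3800, hold=22.6865 ⇒ V=22.6865 continue | (k=2,j=2): S=130.3114, K−S=0.0000, hold=5.7211 ⇒ V=5.7211 continue
k=1: (k=1,j=0): S=77.3902, K−S=34.0598, hold=34.8484 ⇒ V=34.8484 continue | (k=1,j=1): S=109.5344, K−S=1.9156, hold=14.4957 ⇒ V=14.4957 continue
k=0: (k=0,j=0): S=92.0700, K−S=19.3800, hold=24.9690 ⇒ V=24.9690 continue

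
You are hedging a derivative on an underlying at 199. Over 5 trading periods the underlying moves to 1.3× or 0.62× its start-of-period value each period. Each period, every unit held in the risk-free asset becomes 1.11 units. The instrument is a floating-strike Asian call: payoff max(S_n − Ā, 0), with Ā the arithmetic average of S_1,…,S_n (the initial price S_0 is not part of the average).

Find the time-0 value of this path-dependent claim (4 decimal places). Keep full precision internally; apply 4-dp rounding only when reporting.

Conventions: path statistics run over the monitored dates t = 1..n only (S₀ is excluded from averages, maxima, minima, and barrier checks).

Set p* = 0.7206 (from d < R < u); the path-dependent value is the discounted p*-expectation over all price paths.
Enumerate all 2^5 = 32 price paths (U = up ×1.3, D = down ×0.62); each path with k up-moves has probability p*^k·(1−p*)^(5−k).
DDDDD: Ā=58.9878, payoff=0.0000, prob=0.001703
UDDDD: Ā=123.6840, payoff=0.0000, prob=0.004392
DUDDD: Ā=96.6200, payoff=0.0000, prob=0.004392
UUDDD: Ā=202.5904, payoff=0.0000, prob=0.011327
DDUDD: Ā=79.8403, payoff=0.0000, prob=0.004392
UDUDD: Ā=167.4072, payoff=0.0000, prob=0.011327
DUUDD: Ā=140.3432, payoff=0.0000, prob=0.011327
UUUDD: Ā=294.2679, payoff=0.0000, prob=0.029211
DDDUD: Ā=69.4369, payoff=0.0000, prob=0.004392
UDDUD: Ā=145.5936, payoff=0.0000, prob=0.011327
DUDUD: Ā=118.5296, payoff=0.0000, prob=0.011327
UUDUD: Ā=248.5298, payoff=0.0000, prob=0.029211
DDUUD: Ā=101.7499, payoff=0.0000, prob=0.011327
UDUUD: Ā=213.3466, payoff=0.0000, prob=0.029211
DUUUD: Ā=186.2826, payoff=0.0000, prob=0.029211
UUUUD: Ā=390.5925, payoff=0.0000, prob=0.075334
DDDDU: Ā=62.9868, payoff=0.0000, prob=0.004392
UDDDU: Ā=132.0692, payoff=0.0000, prob=0.011327
DUDDU: Ā=105.0052, payoff=0.0000, prob=0.011327
UUDDU: Ā=220.1721, payoff=0.0000, prob=0.029211
DDUDU: Ā=88.2255, payoff=0.0000, prob=0.011327
UDUDU: Ā=184.9889, payoff=0.0000, prob=0.029211
DUUDU: Ā=157.9249, payoff=10.1359, prob=0.029211
UUUDU: Ā=331.1329, payoff=21.2527, prob=0.075334
DDDUU: Ā=77.8221, payoff=2.3300, prob=0.011327
UDDUU: Ā=163.1753, payoff=4.8855, prob=0.029211
DUDUU: Ā=136.1113, payoff=31.9495, prob=0.029211
UUDUU: Ā=285.3947, payoff=66.9909, prob=0.075334
DDUUU: Ā=119.3317, payoff=48.7292, prob=0.029211
UDUUU: Ā=250.2115, payoff=102.1741, prob=0.075334
DUUUU: Ā=223.1475, payoff=129.2381, prob=0.075334
UUUUU: Ā=467.8900, payoff=270.9831, prob=0.194283
Price = Σ prob·payoff / R^5 = 79.550523 / 1.685058 = 47.2094

price = 47.2094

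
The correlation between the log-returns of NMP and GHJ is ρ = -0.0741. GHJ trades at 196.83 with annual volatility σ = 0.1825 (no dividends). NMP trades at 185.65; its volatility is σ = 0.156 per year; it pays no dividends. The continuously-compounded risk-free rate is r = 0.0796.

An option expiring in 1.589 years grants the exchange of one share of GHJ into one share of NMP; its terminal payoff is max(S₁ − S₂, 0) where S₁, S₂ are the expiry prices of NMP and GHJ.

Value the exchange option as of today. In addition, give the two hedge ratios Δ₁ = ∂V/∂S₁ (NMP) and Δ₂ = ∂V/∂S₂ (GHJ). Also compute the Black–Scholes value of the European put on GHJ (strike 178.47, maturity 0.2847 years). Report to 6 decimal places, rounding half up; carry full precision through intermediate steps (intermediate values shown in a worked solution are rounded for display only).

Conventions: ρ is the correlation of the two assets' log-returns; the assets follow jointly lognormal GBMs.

σ_eff = √(σ₁² + σ₂² − 2ρσ₁σ₂) = √(0.156² + 0.1825² − 2·-0.0741·0.156·0.1825) = 0.248720
d₁ = (ln(S₁/S₂) + (q₂ − q₁ + σ_eff²/2)T) / (σ_eff√T) = (ln(185.65/196.83) + (0.0 − 0.0 + 0.030931)·1.589) / 0.313525 = -0.029753
d₂ = d₁ − σ_eff√T = -0.029753 − 0.313525 = -0.343278
N(d₁) = 0.488132,  N(d₂) = 0.365695
V = S₁·e^{−q₁T}·N(d₁) − S₂·e^{−q₂T}·N(d₂) = 90.621720 − 71.979691 = 18.642029
Δ₁ = e^{−q₁T}·N(d₁) = 0.488132;  Δ₂ = −e^{−q₂T}·N(d₂) = -0.365695
[vanilla: GHJ put K=178.47]
σ√T = 0.1825·√0.2847 = 0.097377
d₁ = (ln(S/K) + (r+σ²/2)T) / (σ√T) = (ln(196.83/178.47) + (0.0796+0.1825²/2)·0.2847) / 0.097377 = (0.097920 + 0.027403) / 0.097377 = 1.286989
d₂ = d₁ − σ√T = 1.286989 − 0.097377 = 1.189612
e^{−rT} = 0.977593
N(−d₁) = 0.099049,  N(−d₂) = 0.117100
price = K·e^{−rT}·N(−d₂) − S·N(−d₁) = 20.430471 − 19.495838 = 0.934633

exchange price = 18.642029
Δ1 = 0.488132
Δ2 = -0.365695
price(GHJ put K=178.47) = 0.934633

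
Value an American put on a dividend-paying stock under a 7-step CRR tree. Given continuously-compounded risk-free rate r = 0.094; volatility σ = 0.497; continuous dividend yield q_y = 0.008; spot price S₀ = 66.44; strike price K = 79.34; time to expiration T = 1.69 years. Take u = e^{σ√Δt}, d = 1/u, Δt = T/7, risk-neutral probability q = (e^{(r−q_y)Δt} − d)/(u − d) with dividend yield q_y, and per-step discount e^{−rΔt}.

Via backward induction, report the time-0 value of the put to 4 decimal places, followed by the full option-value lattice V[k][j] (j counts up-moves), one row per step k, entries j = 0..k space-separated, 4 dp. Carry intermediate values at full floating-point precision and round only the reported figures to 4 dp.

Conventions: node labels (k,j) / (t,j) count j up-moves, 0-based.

price = 20.2483
tree:
20.2483
28.4221 12.4211
38.5722 18.8586 6.0886
47.4054 27.6065 10.3476 1.7977
54.3247 38.5722 17.1268 3.5486 0.0000
59.7448 47.4054 27.2956 7.0049 0.0000 0.0000
63.9905 54.3247 38.5722 13.8277 0.0000 0.0000 0.0000
67.3163 59.7448 47.4054 27.2956 0.0000 0.0000 0.0000 0.0000

Δt=0.24143  u=1.27660  d=0.78333  q=0.48178  discount=0.97756
step 7 (expiry): payoffs max(K−S,0) = 67.3163 59.7448 47.4054 27.2956 0.0000 0.0000 0.0000 0.0000
k=6: (k=6,j=0): S=15.3495, K−S=63.9905, hold=62.2398 ⇒ V=63.9905 exercise | (k=6,j=1): S=25.0153, K−S=54.3247, hold=52.5927 ⇒ V=54.3247 exercise | (k=6,j=2): S=40.7678, K−S=38.5722, hold=36.8705 ⇒ V=38.5722 exercise | (k=6,j=3): S=66.4400, K−S=12.9000, hold=13.8277 ⇒ V=13.8277 continue | (k=6,j=4): S=108.2783, K−S=0.0000, hold=0.0000 ⇒ V=0.0000 continue | (k=6,j=5): S=176.4629, K−S=0.0000, hold=0.0000 ⇒ V=0.0000 continue | (k=6,j=6): S=287.5844, K−S=0.0000, hold=0.0000 ⇒ V=0.0000 continue
k=5: (k=5,j=0): S=19.5952, K−S=59.7448, hold=58.0023 ⇒ V=59.7448 exercise | (k=5,j=1): S=31.9346, K−S=47.4054, hold=45.6867 ⇒ V=47.4054 exercise | (k=5,j=2): S=52.0444, K−S=27.2956, hold=26.0527 ⇒ V=27.2956 exercise | (k=5,j=3): S=84.8175, K−S=0.0000, hold=7.0049 ⇒ V=7.0049 continue | (k=5,j=4): S=138.2285, K−S=0.0000, hold=0.0000 ⇒ V=0.0000 continue | (k=5,j=5): S=225.2731, K−S=0.0000, hold=0.0000 ⇒ V=0.0000 continue
k=4: (k=4,j=0): S=25.0153, K−S=54.3247, hold=52.5927 ⇒ V=54.3247 exercise | (k=4,j=1): S=40.7678, K−S=38.5722, hold=36.8705 ⇒ V=38.5722 exercise | (k=4,j=2): S=66.4400, K−S=12.9000, hold=17.1268 ⇒ V=17.1268 continue | (k=4,j=3): S=108.2783, K−S=0.0000, hold=3.5486 ⇒ V=3.5486 continue | (k=4,j=4): S=176.4629, K−S=0.0000, hold=0.0000 ⇒ V=0.0000 continue
k=3: (k=3,j=0): S=31.9346, K−S=47.4054, hold=45.6867 ⇒ V=47.4054 exercise | (k=3,j=1): S=52.0444, K−S=27.2956, hold=27.6065 ⇒ V=27.6065 continue | (k=3,j=2): S=84.8175, K−S=0.0000, hold=10.3476 ⇒ V=10.3476 continue | (k=3,j=3): S=138.2285, K−S=0.0000, hold=1.7977 ⇒ V=1.7977 continue
k=2: (k=2,j=0): S=40.7678, K−S=38.5722, hold=37.0169 ⇒ V=38.5722 exercise | (k=2,j=1): S=66.4400, K−S=12.9000, hold=18.8586 ⇒ V=18.8586 continue | (k=2,j=2): S=108.2783, K−S=0.0000, hold=6.0886 ⇒ V=6.0886 continue
k=1: (k=1,j=0): S=52.0444, K−S=27.2956, hold=28.4221 ⇒ V=28.4221 continue | (k=1,j=1): S=84.8175, K−S=0.0000, hold=12.4211 ⇒ V=12.4211 continue
k=0: (k=0,j=0): S=66.4400, K−S=12.9000, hold=20.2483 ⇒ V=20.2483 continue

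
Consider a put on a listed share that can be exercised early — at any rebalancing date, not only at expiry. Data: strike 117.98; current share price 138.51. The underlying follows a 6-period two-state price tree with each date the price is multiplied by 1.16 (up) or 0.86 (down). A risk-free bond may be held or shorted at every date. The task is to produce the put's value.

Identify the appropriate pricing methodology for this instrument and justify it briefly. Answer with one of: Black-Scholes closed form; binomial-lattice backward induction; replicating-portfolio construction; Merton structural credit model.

framework: binomial-lattice backward induction

Key observation: the exercise right at every one of the 6 steps is what matters: each node needs max(117.98 − S, continuation), which only the stepwise tree valuation starting from spot 138.51 delivers.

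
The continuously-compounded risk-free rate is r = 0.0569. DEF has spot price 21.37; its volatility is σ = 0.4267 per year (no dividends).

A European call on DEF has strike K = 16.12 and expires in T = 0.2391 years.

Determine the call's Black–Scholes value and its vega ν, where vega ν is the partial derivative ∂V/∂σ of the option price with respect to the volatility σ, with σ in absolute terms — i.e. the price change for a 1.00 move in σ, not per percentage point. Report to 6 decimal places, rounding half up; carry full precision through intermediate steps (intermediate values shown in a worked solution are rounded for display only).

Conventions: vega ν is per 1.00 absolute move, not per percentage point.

σ√T = 0.4267·√0.2391 = 0.208647
d₁ = (ln(S/K) + (r+σ²/2)T) / (σ√T) = (ln(21.37/16.12) + (0.0569+0.4267²/2)·0.2391) / 0.208647 = (0.281927 + 0.035372) / 0.208647 = 1.520744
d₂ = d₁ − σ√T = 1.520744 − 0.208647 = 1.312097
e^{−rT} = 0.986487
N(d₁) = 0.935838,  N(d₂) = 0.905256
Call price V = S·N(d₁) − K·e^{−rT}·N(d₂) = 19.998858 − 14.395545 = 5.603313
φ(d₁) = (1/√(2π))·e^{−d₁²/2} = 0.125523
ν = S·φ(d₁)·√T = 1.311644

price = 5.603313
ν = 1.311644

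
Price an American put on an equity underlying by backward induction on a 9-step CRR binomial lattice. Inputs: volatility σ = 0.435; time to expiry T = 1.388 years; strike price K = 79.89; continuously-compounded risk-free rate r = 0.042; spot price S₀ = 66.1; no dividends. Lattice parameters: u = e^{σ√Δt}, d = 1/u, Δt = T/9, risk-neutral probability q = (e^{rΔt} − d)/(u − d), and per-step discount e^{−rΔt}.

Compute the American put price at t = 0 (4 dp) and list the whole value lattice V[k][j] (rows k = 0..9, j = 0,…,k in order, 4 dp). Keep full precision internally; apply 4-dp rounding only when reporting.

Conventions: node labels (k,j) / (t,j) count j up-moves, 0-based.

params: Δt=0.15422 u=1.18629 d=0.84297 q=0.47632 e^(-rΔt)=0.99354
t_9 payoffs: 65.6834 59.8974 51.7548 40.2959 24.1700 1.4763 0.0000 0.0000 0.0000 0.0000
k=8: node(8,0) S=16.8531 payoff=63.0369 vs cont=62.5211 → 63.0369 [stop]  node(8,1) S=23.7170 payoff=56.1730 vs cont=55.6572 → 56.1730 [stop]  node(8,2) S=33.3765 payoff=46.5135 vs cont=45.9977 → 46.5135 [stop]  node(8,3) S=46.9700 payoff=32.9200 vs cont=32.4042 → 32.9200 [stop]  node(8,4) S=66.1000 payoff=13.7900 vs cont=13.2742 → 13.7900 [stop]  node(8,5) S=93.0212 payoff=0.0000 vs cont=0.7681 → 0.7681 [wait]  node(8,6) S=130.9069 payoff=0.0000 vs cont=0.0000 → 0.0000 [wait]  node(8,7) S=184.2227 payoff=0.0000 vs cont=0.0000 → 0.0000 [wait]  node(8,8) S=259.2530 payoff=0.0000 vs cont=0.0000 → 0.0000 [wait]
k=7: node(7,0) S=19.9926 payoff=59.8974 vs cont=59.3816 → 59.8974 [stop]  node(7,1) S=28.1352 payoff=51.7548 vs cont=51.2390 → 51.7548 [stop]  node(7,2) S=39.5941 payoff=40.2959 vs cont=39.7801 → 40.2959 [stop]  node(7,3) S=55.7200 payoff=24.1700 vs cont=23.6542 → 24.1700 [stop]  node(7,4) S=78.4137 payoff=1.4763 vs cont=7.5384 → 7.5384 [wait]  node(7,5) S=110.3500 payoff=0.0000 vs cont=0.3997 → 0.3997 [wait]  node(7,6) S=155.2934 payoff=0.0000 vs cont=0.0000 → 0.0000 [wait]  node(7,7) S=218.5413 payoff=0.0000 vs cont=0.0000 → 0.0000 [wait]
k=6: node(6,0) S=23.7170 payoff=56.1730 vs cont=55.6572 → 56.1730 [stop]  node(6,1) S=33.3765 payoff=46.5135 vs cont=45.9977 → 46.5135 [stop]  node(6,2) S=46.9700 payoff=32.9200 vs cont=32.4042 → 32.9200 [stop]  node(6,3) S=66.1000 payoff=13.7900 vs cont=16.1431 → 16.1431 [wait]  node(6,4) S=93.0212 payoff=0.0000 vs cont=4.1113 → 4.1113 [wait]  node(6,5) S=130.9069 payoff=0.0000 vs cont=0.2079 → 0.2079 [wait]  node(6,6) S=184.2227 payoff=0.0000 vs cont=0.0000 → 0.0000 [wait]
k=5: node(5,0) S=28.1352 payoff=51.7548 vs cont=51.2390 → 51.7548 [stop]  node(5,1) S=39.5941 payoff=40.2959 vs cont=39.7801 → 40.2959 [stop]  node(5,2) S=55.7200 payoff=24.1700 vs cont=24.7678 → 24.7678 [wait]  node(5,3) S=78.4137 payoff=1.4763 vs cont=10.3448 → 10.3448 [wait]  node(5,4) S=110.3500 payoff=0.0000 vs cont=2.2375 → 2.2375 [wait]  node(5,5) S=155.2934 payoff=0.0000 vs cont=0.1082 → 0.1082 [wait]
k=4: node(4,0) S=33.3765 payoff=46.5135 vs cont=45.9977 → 46.5135 [stop]  node(4,1) S=46.9700 payoff=32.9200 vs cont=32.6871 → 32.9200 [stop]  node(4,2) S=66.1000 payoff=13.7900 vs cont=17.7822 → 17.7822 [wait]  node(4,3) S=93.0212 payoff=0.0000 vs cont=6.4413 → 6.4413 [wait]  node(4,4) S=130.9069 payoff=0.0000 vs cont=1.2154 → 1.2154 [wait]
k=3: node(3,0) S=39.5941 payoff=40.2959 vs cont=39.7801 → 40.2959 [stop]  node(3,1) S=55.7200 payoff=24.1700 vs cont=25.5435 → 25.5435 [wait]  node(3,2) S=78.4137 payoff=1.4763 vs cont=12.3003 → 12.3003 [wait]  node(3,3) S=110.3500 payoff=0.0000 vs cont=3.9265 → 3.9265 [wait]
k=2: node(2,0) S=46.9700 payoff=32.9200 vs cont=33.0542 → 33.0542 [wait]  node(2,1) S=66.1000 payoff=13.7900 vs cont=19.1113 → 19.1113 [wait]  node(2,2) S=93.0212 payoff=0.0000 vs cont=8.2580 → 8.2580 [wait]
k=1: node(1,0) S=55.7200 payoff=24.1700 vs cont=26.2423 → 26.2423 [wait]  node(1,1) S=78.4137 payoff=1.4763 vs cont=13.8516 → 13.8516 [wait]
k=0: node(0,0) S=66.1000 payoff=13.7900 vs cont=20.2090 → 20.2090 [wait]

price = 20.2090
tree:
20.2090
26.2423 13.8516
33.0542 19.1113 8.2580
40.2959 25.5435 12.3003 3.9265
46.5135 32.9200 17.7822 6.4413 1.2154
51.7548 40.2959 24.7678 10.3448 2.2375 0.1082
56.1730 46.5135 32.9200 16.1431 4.1113 0.2079 0.0000
59.8974 51.7548 40.2959 24.1700 7.5384 0.3997 0.0000 0.0000
63.0369 56.1730 46.5135 32.9200 13.7900 0.7681 0.0000 0.0000 0.0000
65.6834 59.8974 51.7548 40.2959 24.1700 1.4763 0.0000 0.0000 0.0000 0.0000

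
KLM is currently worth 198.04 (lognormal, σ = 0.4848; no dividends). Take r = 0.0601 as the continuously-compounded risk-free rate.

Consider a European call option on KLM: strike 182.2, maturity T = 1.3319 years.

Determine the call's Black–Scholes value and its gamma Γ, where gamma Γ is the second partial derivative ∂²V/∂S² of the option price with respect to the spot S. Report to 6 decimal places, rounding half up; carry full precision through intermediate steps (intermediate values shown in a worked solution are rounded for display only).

price = 56.933030
Γ = 0.003057

σ√T = 0.4848·√1.3319 = 0.559498
d₁ = (ln(S/K) + (r+σ²/2)T) / (σ√T) = (ln(198.04/182.2) + (0.0601+0.4848²/2)·1.3319) / 0.559498 = (0.083364 + 0.236566) / 0.559498 = 0.571817
d₂ = d₁ − σ√T = 0.571817 − 0.559498 = 0.012319
e^{−rT} = 0.923073
N(d₁) = 0.716277,  N(d₂) = 0.504914
Call price V = S·N(d₁) − K·e^{−rT}·N(d₂) = 141.851474 − 84.918444 = 56.933030
φ(d₁) = (1/√(2π))·e^{−d₁²/2} = 0.338773
Γ = φ(d₁) / (S·σ·√T) = 0.003057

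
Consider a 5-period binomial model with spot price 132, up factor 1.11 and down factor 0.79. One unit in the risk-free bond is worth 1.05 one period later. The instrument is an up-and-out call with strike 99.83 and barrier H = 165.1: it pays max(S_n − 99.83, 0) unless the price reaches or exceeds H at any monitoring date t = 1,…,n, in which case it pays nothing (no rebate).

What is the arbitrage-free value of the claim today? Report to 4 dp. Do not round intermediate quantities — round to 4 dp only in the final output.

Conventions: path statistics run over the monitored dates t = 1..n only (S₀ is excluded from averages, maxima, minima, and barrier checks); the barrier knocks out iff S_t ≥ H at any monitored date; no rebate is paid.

price = 12.9384

Risk-neutral up-probability p* = (R−d)/(u−d) = (1.05−0.79)/(1.11−0.79) = 0.8125; the claim prices as the p*-weighted sum of path payoffs discounted by R^5.
Enumerate all 2^5 = 32 price paths (U = up ×1.11, D = down ×0.79); each path with k up-moves has probability p*^k·(1−p*)^(5−k).
DDDDD: M=104.2800, payoff=0.0000, prob=0.000232
UDDDD: M=146.5200, payoff=0.0000, prob=0.001004
DUDDD: M=115.7508, payoff=0.0000, prob=0.001004
UUDDD: M=162.6372, payoff=0.0000, prob=0.004352
DDUDD: M=104.2800, payoff=0.0000, prob=0.001004
UDUDD: M=146.5200, payoff=0.0000, prob=0.004352
DUUDD: M=128.4834, payoff=0.0000, prob=0.004352
UUUDD: M=180.5273, payoff=0.0000, prob=0.018857
DDDUD: M=104.2800, payoff=0.0000, prob=0.001004
UDDUD: M=146.5200, payoff=0.0000, prob=0.004352
DUDUD: M=115.7508, payoff=0.0000, prob=0.004352
UUDUD: M=162.6372, payoff=12.8371, prob=0.018857
DDUUD: M=104.2800, payoff=0.0000, prob=0.004352
UDUUD: M=146.5200, payoff=12.8371, prob=0.018857
DUUUD: M=142.6166, payoff=12.8371, prob=0.018857
UUUUD: M=200.3853, payoff=0.0000, prob=0.081714
DDDDU: M=104.2800, payoff=0.0000, prob=0.001004
UDDDU: M=146.5200, payoff=0.0000, prob=0.004352
DUDDU: M=115.7508, payoff=0.0000, prob=0.004352
UUDDU: M=162.6372, payoff=12.8371, prob=0.018857
DDUDU: M=104.2800, payoff=0.0000, prob=0.004352
UDUDU: M=146.5200, payoff=12.8371, prob=0.018857
DUUDU: M=128.4834, payoff=12.8371, prob=0.018857
UUUDU: M=180.5273, payoff=0.0000, prob=0.081714
DDDUU: M=104.2800, payoff=0.0000, prob=0.004352
UDDUU: M=146.5200, payoff=12.8371, prob=0.018857
DUDUU: M=115.7508, payoff=12.8371, prob=0.018857
UUDUU: M=162.6372, payoff=58.4744, prob=0.081714
DDUUU: M=112.6671, payoff=12.8371, prob=0.018857
UDUUU: M=158.3044, payoff=58.4744, prob=0.081714
DUUUU: M=158.3044, payoff=58.4744, prob=0.081714
UUUUU: M=222.4277, payoff=0.0000, prob=0.354093
Price = Σ prob·payoff / R^5 = 16.513090 / 1.276282 = 12.9384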